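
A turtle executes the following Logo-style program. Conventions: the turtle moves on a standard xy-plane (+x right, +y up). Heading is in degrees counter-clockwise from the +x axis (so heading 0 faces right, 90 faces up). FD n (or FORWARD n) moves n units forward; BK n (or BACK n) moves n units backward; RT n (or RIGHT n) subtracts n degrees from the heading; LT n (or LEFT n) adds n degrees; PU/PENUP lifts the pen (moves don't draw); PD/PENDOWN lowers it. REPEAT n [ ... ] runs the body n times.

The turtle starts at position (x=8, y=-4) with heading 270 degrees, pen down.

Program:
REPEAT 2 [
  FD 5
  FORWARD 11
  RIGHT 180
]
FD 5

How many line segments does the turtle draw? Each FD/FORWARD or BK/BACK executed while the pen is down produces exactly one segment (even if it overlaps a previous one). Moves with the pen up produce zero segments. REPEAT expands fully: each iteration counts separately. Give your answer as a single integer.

Executing turtle program step by step:
Start: pos=(8,-4), heading=270, pen down
REPEAT 2 [
  -- iteration 1/2 --
  FD 5: (8,-4) -> (8,-9) [heading=270, draw]
  FD 11: (8,-9) -> (8,-20) [heading=270, draw]
  RT 180: heading 270 -> 90
  -- iteration 2/2 --
  FD 5: (8,-20) -> (8,-15) [heading=90, draw]
  FD 11: (8,-15) -> (8,-4) [heading=90, draw]
  RT 180: heading 90 -> 270
]
FD 5: (8,-4) -> (8,-9) [heading=270, draw]
Final: pos=(8,-9), heading=270, 5 segment(s) drawn
Segments drawn: 5

Answer: 5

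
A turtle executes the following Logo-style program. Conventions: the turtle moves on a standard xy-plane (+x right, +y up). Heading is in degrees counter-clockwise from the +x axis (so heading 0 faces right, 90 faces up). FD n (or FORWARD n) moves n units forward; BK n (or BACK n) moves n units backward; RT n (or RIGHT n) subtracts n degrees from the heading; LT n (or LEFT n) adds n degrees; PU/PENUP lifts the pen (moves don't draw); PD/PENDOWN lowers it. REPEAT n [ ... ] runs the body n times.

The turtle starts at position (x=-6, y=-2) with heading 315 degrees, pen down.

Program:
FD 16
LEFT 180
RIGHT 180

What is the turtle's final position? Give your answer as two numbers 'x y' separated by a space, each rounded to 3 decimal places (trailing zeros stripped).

Executing turtle program step by step:
Start: pos=(-6,-2), heading=315, pen down
FD 16: (-6,-2) -> (5.314,-13.314) [heading=315, draw]
LT 180: heading 315 -> 135
RT 180: heading 135 -> 315
Final: pos=(5.314,-13.314), heading=315, 1 segment(s) drawn

Answer: 5.314 -13.314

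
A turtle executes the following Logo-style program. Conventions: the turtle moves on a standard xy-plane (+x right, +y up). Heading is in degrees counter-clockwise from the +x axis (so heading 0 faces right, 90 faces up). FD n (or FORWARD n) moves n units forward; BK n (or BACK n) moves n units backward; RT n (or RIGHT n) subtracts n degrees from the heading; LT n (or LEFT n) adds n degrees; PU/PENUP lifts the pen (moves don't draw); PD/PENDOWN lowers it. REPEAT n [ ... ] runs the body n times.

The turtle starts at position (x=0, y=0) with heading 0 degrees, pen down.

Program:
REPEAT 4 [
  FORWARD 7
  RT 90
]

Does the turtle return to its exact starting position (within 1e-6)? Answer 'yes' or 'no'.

Answer: yes

Derivation:
Executing turtle program step by step:
Start: pos=(0,0), heading=0, pen down
REPEAT 4 [
  -- iteration 1/4 --
  FD 7: (0,0) -> (7,0) [heading=0, draw]
  RT 90: heading 0 -> 270
  -- iteration 2/4 --
  FD 7: (7,0) -> (7,-7) [heading=270, draw]
  RT 90: heading 270 -> 180
  -- iteration 3/4 --
  FD 7: (7,-7) -> (0,-7) [heading=180, draw]
  RT 90: heading 180 -> 90
  -- iteration 4/4 --
  FD 7: (0,-7) -> (0,0) [heading=90, draw]
  RT 90: heading 90 -> 0
]
Final: pos=(0,0), heading=0, 4 segment(s) drawn

Start position: (0, 0)
Final position: (0, 0)
Distance = 0; < 1e-6 -> CLOSED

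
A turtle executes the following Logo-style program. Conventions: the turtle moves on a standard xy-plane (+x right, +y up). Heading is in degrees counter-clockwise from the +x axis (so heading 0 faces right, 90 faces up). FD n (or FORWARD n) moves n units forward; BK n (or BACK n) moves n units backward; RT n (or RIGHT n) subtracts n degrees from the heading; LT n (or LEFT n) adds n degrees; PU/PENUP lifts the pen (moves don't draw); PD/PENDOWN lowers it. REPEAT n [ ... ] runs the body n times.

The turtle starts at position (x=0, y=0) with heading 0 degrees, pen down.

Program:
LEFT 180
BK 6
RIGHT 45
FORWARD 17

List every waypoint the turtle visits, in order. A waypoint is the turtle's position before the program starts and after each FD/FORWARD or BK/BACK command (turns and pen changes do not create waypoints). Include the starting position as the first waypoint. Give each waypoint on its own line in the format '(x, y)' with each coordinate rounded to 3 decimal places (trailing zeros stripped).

Answer: (0, 0)
(6, 0)
(-6.021, 12.021)

Derivation:
Executing turtle program step by step:
Start: pos=(0,0), heading=0, pen down
LT 180: heading 0 -> 180
BK 6: (0,0) -> (6,0) [heading=180, draw]
RT 45: heading 180 -> 135
FD 17: (6,0) -> (-6.021,12.021) [heading=135, draw]
Final: pos=(-6.021,12.021), heading=135, 2 segment(s) drawn
Waypoints (3 total):
(0, 0)
(6, 0)
(-6.021, 12.021)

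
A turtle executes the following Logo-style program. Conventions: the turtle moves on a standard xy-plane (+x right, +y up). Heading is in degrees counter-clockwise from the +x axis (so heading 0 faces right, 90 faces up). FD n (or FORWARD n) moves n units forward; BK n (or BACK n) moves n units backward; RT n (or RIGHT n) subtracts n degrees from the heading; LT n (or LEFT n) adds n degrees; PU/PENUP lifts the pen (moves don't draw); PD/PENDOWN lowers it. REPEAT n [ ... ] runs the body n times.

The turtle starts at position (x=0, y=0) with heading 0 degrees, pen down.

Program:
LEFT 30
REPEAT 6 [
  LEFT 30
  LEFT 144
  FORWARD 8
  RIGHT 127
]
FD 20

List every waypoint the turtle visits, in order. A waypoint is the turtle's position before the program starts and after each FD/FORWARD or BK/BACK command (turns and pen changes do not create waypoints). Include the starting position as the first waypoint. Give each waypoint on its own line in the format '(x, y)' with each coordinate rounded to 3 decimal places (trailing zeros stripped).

Executing turtle program step by step:
Start: pos=(0,0), heading=0, pen down
LT 30: heading 0 -> 30
REPEAT 6 [
  -- iteration 1/6 --
  LT 30: heading 30 -> 60
  LT 144: heading 60 -> 204
  FD 8: (0,0) -> (-7.308,-3.254) [heading=204, draw]
  RT 127: heading 204 -> 77
  -- iteration 2/6 --
  LT 30: heading 77 -> 107
  LT 144: heading 107 -> 251
  FD 8: (-7.308,-3.254) -> (-9.913,-10.818) [heading=251, draw]
  RT 127: heading 251 -> 124
  -- iteration 3/6 --
  LT 30: heading 124 -> 154
  LT 144: heading 154 -> 298
  FD 8: (-9.913,-10.818) -> (-6.157,-17.882) [heading=298, draw]
  RT 127: heading 298 -> 171
  -- iteration 4/6 --
  LT 30: heading 171 -> 201
  LT 144: heading 201 -> 345
  FD 8: (-6.157,-17.882) -> (1.57,-19.952) [heading=345, draw]
  RT 127: heading 345 -> 218
  -- iteration 5/6 --
  LT 30: heading 218 -> 248
  LT 144: heading 248 -> 32
  FD 8: (1.57,-19.952) -> (8.355,-15.713) [heading=32, draw]
  RT 127: heading 32 -> 265
  -- iteration 6/6 --
  LT 30: heading 265 -> 295
  LT 144: heading 295 -> 79
  FD 8: (8.355,-15.713) -> (9.881,-7.86) [heading=79, draw]
  RT 127: heading 79 -> 312
]
FD 20: (9.881,-7.86) -> (23.264,-22.723) [heading=312, draw]
Final: pos=(23.264,-22.723), heading=312, 7 segment(s) drawn
Waypoints (8 total):
(0, 0)
(-7.308, -3.254)
(-9.913, -10.818)
(-6.157, -17.882)
(1.57, -19.952)
(8.355, -15.713)
(9.881, -7.86)
(23.264, -22.723)

Answer: (0, 0)
(-7.308, -3.254)
(-9.913, -10.818)
(-6.157, -17.882)
(1.57, -19.952)
(8.355, -15.713)
(9.881, -7.86)
(23.264, -22.723)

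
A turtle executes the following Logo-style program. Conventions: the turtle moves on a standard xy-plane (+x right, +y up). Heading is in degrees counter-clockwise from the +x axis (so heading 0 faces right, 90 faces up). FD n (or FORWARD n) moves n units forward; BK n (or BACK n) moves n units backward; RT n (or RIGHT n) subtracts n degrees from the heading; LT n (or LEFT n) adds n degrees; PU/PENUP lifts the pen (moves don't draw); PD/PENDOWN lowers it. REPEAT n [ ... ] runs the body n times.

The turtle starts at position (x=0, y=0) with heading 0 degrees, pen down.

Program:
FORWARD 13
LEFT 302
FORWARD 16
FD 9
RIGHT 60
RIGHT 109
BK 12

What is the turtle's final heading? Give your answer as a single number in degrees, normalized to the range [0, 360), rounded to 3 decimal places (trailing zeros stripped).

Executing turtle program step by step:
Start: pos=(0,0), heading=0, pen down
FD 13: (0,0) -> (13,0) [heading=0, draw]
LT 302: heading 0 -> 302
FD 16: (13,0) -> (21.479,-13.569) [heading=302, draw]
FD 9: (21.479,-13.569) -> (26.248,-21.201) [heading=302, draw]
RT 60: heading 302 -> 242
RT 109: heading 242 -> 133
BK 12: (26.248,-21.201) -> (34.432,-29.977) [heading=133, draw]
Final: pos=(34.432,-29.977), heading=133, 4 segment(s) drawn

Answer: 133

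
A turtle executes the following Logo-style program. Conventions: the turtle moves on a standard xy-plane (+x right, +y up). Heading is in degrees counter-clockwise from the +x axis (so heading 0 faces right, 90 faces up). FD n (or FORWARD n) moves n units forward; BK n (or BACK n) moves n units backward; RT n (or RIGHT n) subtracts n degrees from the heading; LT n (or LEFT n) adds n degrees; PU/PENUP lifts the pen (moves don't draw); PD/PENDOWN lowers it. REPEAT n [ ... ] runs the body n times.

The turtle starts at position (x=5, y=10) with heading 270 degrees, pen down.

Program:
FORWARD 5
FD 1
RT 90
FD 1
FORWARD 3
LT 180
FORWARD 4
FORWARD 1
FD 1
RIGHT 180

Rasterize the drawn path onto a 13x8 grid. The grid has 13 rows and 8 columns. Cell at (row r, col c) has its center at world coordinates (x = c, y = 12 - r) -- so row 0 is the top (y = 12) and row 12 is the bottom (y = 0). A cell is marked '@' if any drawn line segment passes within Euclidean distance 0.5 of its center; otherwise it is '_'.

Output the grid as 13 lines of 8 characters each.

Segment 0: (5,10) -> (5,5)
Segment 1: (5,5) -> (5,4)
Segment 2: (5,4) -> (4,4)
Segment 3: (4,4) -> (1,4)
Segment 4: (1,4) -> (5,4)
Segment 5: (5,4) -> (6,4)
Segment 6: (6,4) -> (7,4)

Answer: ________
________
_____@__
_____@__
_____@__
_____@__
_____@__
_____@__
_@@@@@@@
________
________
________
________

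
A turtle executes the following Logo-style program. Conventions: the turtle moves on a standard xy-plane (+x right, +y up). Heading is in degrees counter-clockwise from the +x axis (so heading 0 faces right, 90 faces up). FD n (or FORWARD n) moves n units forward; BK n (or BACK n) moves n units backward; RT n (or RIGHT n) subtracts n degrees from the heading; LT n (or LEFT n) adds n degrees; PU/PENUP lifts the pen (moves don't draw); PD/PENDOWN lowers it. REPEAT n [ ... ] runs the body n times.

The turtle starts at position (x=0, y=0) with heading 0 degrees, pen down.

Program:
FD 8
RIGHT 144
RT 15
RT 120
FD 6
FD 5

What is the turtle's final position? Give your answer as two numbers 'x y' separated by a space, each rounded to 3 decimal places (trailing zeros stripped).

Executing turtle program step by step:
Start: pos=(0,0), heading=0, pen down
FD 8: (0,0) -> (8,0) [heading=0, draw]
RT 144: heading 0 -> 216
RT 15: heading 216 -> 201
RT 120: heading 201 -> 81
FD 6: (8,0) -> (8.939,5.926) [heading=81, draw]
FD 5: (8.939,5.926) -> (9.721,10.865) [heading=81, draw]
Final: pos=(9.721,10.865), heading=81, 3 segment(s) drawn

Answer: 9.721 10.865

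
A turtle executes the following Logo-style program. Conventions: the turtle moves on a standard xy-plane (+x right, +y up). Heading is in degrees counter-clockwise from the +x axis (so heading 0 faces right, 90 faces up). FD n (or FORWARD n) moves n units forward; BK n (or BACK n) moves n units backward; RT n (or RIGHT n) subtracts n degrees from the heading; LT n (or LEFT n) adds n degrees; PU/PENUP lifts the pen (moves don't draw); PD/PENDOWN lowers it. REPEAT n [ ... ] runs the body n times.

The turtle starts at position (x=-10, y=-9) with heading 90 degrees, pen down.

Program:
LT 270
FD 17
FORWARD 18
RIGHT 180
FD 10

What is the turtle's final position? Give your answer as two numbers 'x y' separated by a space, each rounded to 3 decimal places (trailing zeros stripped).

Executing turtle program step by step:
Start: pos=(-10,-9), heading=90, pen down
LT 270: heading 90 -> 0
FD 17: (-10,-9) -> (7,-9) [heading=0, draw]
FD 18: (7,-9) -> (25,-9) [heading=0, draw]
RT 180: heading 0 -> 180
FD 10: (25,-9) -> (15,-9) [heading=180, draw]
Final: pos=(15,-9), heading=180, 3 segment(s) drawn

Answer: 15 -9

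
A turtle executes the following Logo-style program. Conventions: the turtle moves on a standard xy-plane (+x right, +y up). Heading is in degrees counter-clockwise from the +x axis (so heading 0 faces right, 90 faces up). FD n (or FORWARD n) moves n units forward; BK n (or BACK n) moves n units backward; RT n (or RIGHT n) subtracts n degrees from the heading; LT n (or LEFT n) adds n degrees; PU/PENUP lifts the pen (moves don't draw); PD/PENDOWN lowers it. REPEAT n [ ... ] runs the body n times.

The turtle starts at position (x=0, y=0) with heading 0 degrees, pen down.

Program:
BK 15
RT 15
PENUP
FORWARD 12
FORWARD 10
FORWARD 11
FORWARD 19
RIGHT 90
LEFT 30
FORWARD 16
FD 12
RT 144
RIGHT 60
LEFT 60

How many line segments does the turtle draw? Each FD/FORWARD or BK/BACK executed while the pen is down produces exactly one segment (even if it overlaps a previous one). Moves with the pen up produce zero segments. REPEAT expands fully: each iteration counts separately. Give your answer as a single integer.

Executing turtle program step by step:
Start: pos=(0,0), heading=0, pen down
BK 15: (0,0) -> (-15,0) [heading=0, draw]
RT 15: heading 0 -> 345
PU: pen up
FD 12: (-15,0) -> (-3.409,-3.106) [heading=345, move]
FD 10: (-3.409,-3.106) -> (6.25,-5.694) [heading=345, move]
FD 11: (6.25,-5.694) -> (16.876,-8.541) [heading=345, move]
FD 19: (16.876,-8.541) -> (35.228,-13.459) [heading=345, move]
RT 90: heading 345 -> 255
LT 30: heading 255 -> 285
FD 16: (35.228,-13.459) -> (39.369,-28.913) [heading=285, move]
FD 12: (39.369,-28.913) -> (42.475,-40.505) [heading=285, move]
RT 144: heading 285 -> 141
RT 60: heading 141 -> 81
LT 60: heading 81 -> 141
Final: pos=(42.475,-40.505), heading=141, 1 segment(s) drawn
Segments drawn: 1

Answer: 1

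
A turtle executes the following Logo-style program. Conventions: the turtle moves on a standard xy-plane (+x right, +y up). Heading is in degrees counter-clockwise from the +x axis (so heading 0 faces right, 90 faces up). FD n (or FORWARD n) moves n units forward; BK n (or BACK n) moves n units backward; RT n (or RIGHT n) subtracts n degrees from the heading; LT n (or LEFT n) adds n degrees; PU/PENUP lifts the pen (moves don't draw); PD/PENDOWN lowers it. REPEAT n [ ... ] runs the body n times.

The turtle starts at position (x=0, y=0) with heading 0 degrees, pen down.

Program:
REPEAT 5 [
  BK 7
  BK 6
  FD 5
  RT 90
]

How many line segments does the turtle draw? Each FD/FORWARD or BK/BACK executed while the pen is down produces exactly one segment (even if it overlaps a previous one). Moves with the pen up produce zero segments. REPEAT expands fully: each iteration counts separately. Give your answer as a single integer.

Answer: 15

Derivation:
Executing turtle program step by step:
Start: pos=(0,0), heading=0, pen down
REPEAT 5 [
  -- iteration 1/5 --
  BK 7: (0,0) -> (-7,0) [heading=0, draw]
  BK 6: (-7,0) -> (-13,0) [heading=0, draw]
  FD 5: (-13,0) -> (-8,0) [heading=0, draw]
  RT 90: heading 0 -> 270
  -- iteration 2/5 --
  BK 7: (-8,0) -> (-8,7) [heading=270, draw]
  BK 6: (-8,7) -> (-8,13) [heading=270, draw]
  FD 5: (-8,13) -> (-8,8) [heading=270, draw]
  RT 90: heading 270 -> 180
  -- iteration 3/5 --
  BK 7: (-8,8) -> (-1,8) [heading=180, draw]
  BK 6: (-1,8) -> (5,8) [heading=180, draw]
  FD 5: (5,8) -> (0,8) [heading=180, draw]
  RT 90: heading 180 -> 90
  -- iteration 4/5 --
  BK 7: (0,8) -> (0,1) [heading=90, draw]
  BK 6: (0,1) -> (0,-5) [heading=90, draw]
  FD 5: (0,-5) -> (0,0) [heading=90, draw]
  RT 90: heading 90 -> 0
  -- iteration 5/5 --
  BK 7: (0,0) -> (-7,0) [heading=0, draw]
  BK 6: (-7,0) -> (-13,0) [heading=0, draw]
  FD 5: (-13,0) -> (-8,0) [heading=0, draw]
  RT 90: heading 0 -> 270
]
Final: pos=(-8,0), heading=270, 15 segment(s) drawn
Segments drawn: 15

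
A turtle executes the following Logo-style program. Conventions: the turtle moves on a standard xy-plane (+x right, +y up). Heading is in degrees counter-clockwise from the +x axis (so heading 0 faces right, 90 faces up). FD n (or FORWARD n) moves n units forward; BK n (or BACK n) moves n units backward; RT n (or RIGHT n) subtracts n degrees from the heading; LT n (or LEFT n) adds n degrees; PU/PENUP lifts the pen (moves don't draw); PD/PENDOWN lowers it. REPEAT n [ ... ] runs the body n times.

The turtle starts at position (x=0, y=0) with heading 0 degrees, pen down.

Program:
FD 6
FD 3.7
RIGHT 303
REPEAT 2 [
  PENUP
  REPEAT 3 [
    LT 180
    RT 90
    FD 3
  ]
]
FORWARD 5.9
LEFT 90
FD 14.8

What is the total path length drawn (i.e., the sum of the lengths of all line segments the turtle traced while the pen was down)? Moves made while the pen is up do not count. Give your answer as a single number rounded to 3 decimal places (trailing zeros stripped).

Executing turtle program step by step:
Start: pos=(0,0), heading=0, pen down
FD 6: (0,0) -> (6,0) [heading=0, draw]
FD 3.7: (6,0) -> (9.7,0) [heading=0, draw]
RT 303: heading 0 -> 57
REPEAT 2 [
  -- iteration 1/2 --
  PU: pen up
  REPEAT 3 [
    -- iteration 1/3 --
    LT 180: heading 57 -> 237
    RT 90: heading 237 -> 147
    FD 3: (9.7,0) -> (7.184,1.634) [heading=147, move]
    -- iteration 2/3 --
    LT 180: heading 147 -> 327
    RT 90: heading 327 -> 237
    FD 3: (7.184,1.634) -> (5.55,-0.882) [heading=237, move]
    -- iteration 3/3 --
    LT 180: heading 237 -> 57
    RT 90: heading 57 -> 327
    FD 3: (5.55,-0.882) -> (8.066,-2.516) [heading=327, move]
  ]
  -- iteration 2/2 --
  PU: pen up
  REPEAT 3 [
    -- iteration 1/3 --
    LT 180: heading 327 -> 147
    RT 90: heading 147 -> 57
    FD 3: (8.066,-2.516) -> (9.7,0) [heading=57, move]
    -- iteration 2/3 --
    LT 180: heading 57 -> 237
    RT 90: heading 237 -> 147
    FD 3: (9.7,0) -> (7.184,1.634) [heading=147, move]
    -- iteration 3/3 --
    LT 180: heading 147 -> 327
    RT 90: heading 327 -> 237
    FD 3: (7.184,1.634) -> (5.55,-0.882) [heading=237, move]
  ]
]
FD 5.9: (5.55,-0.882) -> (2.337,-5.83) [heading=237, move]
LT 90: heading 237 -> 327
FD 14.8: (2.337,-5.83) -> (14.749,-13.891) [heading=327, move]
Final: pos=(14.749,-13.891), heading=327, 2 segment(s) drawn

Segment lengths:
  seg 1: (0,0) -> (6,0), length = 6
  seg 2: (6,0) -> (9.7,0), length = 3.7
Total = 9.7

Answer: 9.7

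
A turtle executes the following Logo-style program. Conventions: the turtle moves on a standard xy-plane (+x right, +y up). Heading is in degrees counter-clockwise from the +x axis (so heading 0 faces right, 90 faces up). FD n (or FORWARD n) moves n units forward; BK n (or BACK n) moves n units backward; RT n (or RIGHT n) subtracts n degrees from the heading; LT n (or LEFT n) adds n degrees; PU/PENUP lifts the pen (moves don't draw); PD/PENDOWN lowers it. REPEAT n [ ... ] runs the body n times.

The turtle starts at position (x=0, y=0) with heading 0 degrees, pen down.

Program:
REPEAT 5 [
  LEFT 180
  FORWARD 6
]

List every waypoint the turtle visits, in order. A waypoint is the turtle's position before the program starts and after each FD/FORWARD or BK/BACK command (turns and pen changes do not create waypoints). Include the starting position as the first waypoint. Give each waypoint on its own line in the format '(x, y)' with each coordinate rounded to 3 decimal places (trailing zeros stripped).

Answer: (0, 0)
(-6, 0)
(0, 0)
(-6, 0)
(0, 0)
(-6, 0)

Derivation:
Executing turtle program step by step:
Start: pos=(0,0), heading=0, pen down
REPEAT 5 [
  -- iteration 1/5 --
  LT 180: heading 0 -> 180
  FD 6: (0,0) -> (-6,0) [heading=180, draw]
  -- iteration 2/5 --
  LT 180: heading 180 -> 0
  FD 6: (-6,0) -> (0,0) [heading=0, draw]
  -- iteration 3/5 --
  LT 180: heading 0 -> 180
  FD 6: (0,0) -> (-6,0) [heading=180, draw]
  -- iteration 4/5 --
  LT 180: heading 180 -> 0
  FD 6: (-6,0) -> (0,0) [heading=0, draw]
  -- iteration 5/5 --
  LT 180: heading 0 -> 180
  FD 6: (0,0) -> (-6,0) [heading=180, draw]
]
Final: pos=(-6,0), heading=180, 5 segment(s) drawn
Waypoints (6 total):
(0, 0)
(-6, 0)
(0, 0)
(-6, 0)
(0, 0)
(-6, 0)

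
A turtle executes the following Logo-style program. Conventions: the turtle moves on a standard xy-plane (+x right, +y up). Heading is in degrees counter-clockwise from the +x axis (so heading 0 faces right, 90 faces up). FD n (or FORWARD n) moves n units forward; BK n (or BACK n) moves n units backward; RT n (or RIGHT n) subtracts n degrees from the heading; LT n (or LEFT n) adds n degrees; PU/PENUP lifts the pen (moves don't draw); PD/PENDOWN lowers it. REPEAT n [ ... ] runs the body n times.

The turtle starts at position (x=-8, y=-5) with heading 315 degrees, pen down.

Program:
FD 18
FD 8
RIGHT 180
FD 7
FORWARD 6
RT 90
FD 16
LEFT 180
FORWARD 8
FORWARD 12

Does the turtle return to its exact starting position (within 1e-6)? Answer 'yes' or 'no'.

Executing turtle program step by step:
Start: pos=(-8,-5), heading=315, pen down
FD 18: (-8,-5) -> (4.728,-17.728) [heading=315, draw]
FD 8: (4.728,-17.728) -> (10.385,-23.385) [heading=315, draw]
RT 180: heading 315 -> 135
FD 7: (10.385,-23.385) -> (5.435,-18.435) [heading=135, draw]
FD 6: (5.435,-18.435) -> (1.192,-14.192) [heading=135, draw]
RT 90: heading 135 -> 45
FD 16: (1.192,-14.192) -> (12.506,-2.879) [heading=45, draw]
LT 180: heading 45 -> 225
FD 8: (12.506,-2.879) -> (6.849,-8.536) [heading=225, draw]
FD 12: (6.849,-8.536) -> (-1.636,-17.021) [heading=225, draw]
Final: pos=(-1.636,-17.021), heading=225, 7 segment(s) drawn

Start position: (-8, -5)
Final position: (-1.636, -17.021)
Distance = 13.601; >= 1e-6 -> NOT closed

Answer: no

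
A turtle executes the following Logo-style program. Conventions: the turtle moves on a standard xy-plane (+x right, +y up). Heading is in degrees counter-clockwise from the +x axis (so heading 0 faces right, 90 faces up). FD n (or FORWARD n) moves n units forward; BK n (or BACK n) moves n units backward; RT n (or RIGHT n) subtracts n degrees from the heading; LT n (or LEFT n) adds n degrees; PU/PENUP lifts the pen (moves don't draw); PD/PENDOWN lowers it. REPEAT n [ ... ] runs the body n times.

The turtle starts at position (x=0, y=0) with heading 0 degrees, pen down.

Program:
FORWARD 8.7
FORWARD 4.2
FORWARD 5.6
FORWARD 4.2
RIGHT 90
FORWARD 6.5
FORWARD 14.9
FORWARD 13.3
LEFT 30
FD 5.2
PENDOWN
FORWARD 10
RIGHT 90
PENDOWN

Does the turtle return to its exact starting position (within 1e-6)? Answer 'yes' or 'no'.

Executing turtle program step by step:
Start: pos=(0,0), heading=0, pen down
FD 8.7: (0,0) -> (8.7,0) [heading=0, draw]
FD 4.2: (8.7,0) -> (12.9,0) [heading=0, draw]
FD 5.6: (12.9,0) -> (18.5,0) [heading=0, draw]
FD 4.2: (18.5,0) -> (22.7,0) [heading=0, draw]
RT 90: heading 0 -> 270
FD 6.5: (22.7,0) -> (22.7,-6.5) [heading=270, draw]
FD 14.9: (22.7,-6.5) -> (22.7,-21.4) [heading=270, draw]
FD 13.3: (22.7,-21.4) -> (22.7,-34.7) [heading=270, draw]
LT 30: heading 270 -> 300
FD 5.2: (22.7,-34.7) -> (25.3,-39.203) [heading=300, draw]
PD: pen down
FD 10: (25.3,-39.203) -> (30.3,-47.864) [heading=300, draw]
RT 90: heading 300 -> 210
PD: pen down
Final: pos=(30.3,-47.864), heading=210, 9 segment(s) drawn

Start position: (0, 0)
Final position: (30.3, -47.864)
Distance = 56.648; >= 1e-6 -> NOT closed

Answer: no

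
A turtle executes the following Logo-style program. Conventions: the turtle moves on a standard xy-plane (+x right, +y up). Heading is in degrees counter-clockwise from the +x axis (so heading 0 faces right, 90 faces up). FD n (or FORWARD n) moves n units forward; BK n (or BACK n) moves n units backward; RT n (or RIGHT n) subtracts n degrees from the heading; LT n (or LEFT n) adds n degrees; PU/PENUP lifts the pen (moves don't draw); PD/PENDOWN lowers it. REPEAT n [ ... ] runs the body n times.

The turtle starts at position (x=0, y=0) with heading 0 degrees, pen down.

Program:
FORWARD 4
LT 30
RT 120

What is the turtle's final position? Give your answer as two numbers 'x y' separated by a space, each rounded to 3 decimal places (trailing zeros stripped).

Answer: 4 0

Derivation:
Executing turtle program step by step:
Start: pos=(0,0), heading=0, pen down
FD 4: (0,0) -> (4,0) [heading=0, draw]
LT 30: heading 0 -> 30
RT 120: heading 30 -> 270
Final: pos=(4,0), heading=270, 1 segment(s) drawn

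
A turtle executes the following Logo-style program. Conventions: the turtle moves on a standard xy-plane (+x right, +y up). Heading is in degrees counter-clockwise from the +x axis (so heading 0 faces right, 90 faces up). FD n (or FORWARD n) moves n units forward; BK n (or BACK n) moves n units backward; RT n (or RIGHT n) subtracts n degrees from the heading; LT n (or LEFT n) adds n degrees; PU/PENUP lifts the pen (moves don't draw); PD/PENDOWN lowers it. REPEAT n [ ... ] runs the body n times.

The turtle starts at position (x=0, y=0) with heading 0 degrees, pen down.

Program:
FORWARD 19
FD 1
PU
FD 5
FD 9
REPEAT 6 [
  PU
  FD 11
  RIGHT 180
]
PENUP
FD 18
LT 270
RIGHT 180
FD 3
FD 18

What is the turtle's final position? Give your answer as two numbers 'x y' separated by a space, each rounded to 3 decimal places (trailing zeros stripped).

Answer: 52 21

Derivation:
Executing turtle program step by step:
Start: pos=(0,0), heading=0, pen down
FD 19: (0,0) -> (19,0) [heading=0, draw]
FD 1: (19,0) -> (20,0) [heading=0, draw]
PU: pen up
FD 5: (20,0) -> (25,0) [heading=0, move]
FD 9: (25,0) -> (34,0) [heading=0, move]
REPEAT 6 [
  -- iteration 1/6 --
  PU: pen up
  FD 11: (34,0) -> (45,0) [heading=0, move]
  RT 180: heading 0 -> 180
  -- iteration 2/6 --
  PU: pen up
  FD 11: (45,0) -> (34,0) [heading=180, move]
  RT 180: heading 180 -> 0
  -- iteration 3/6 --
  PU: pen up
  FD 11: (34,0) -> (45,0) [heading=0, move]
  RT 180: heading 0 -> 180
  -- iteration 4/6 --
  PU: pen up
  FD 11: (45,0) -> (34,0) [heading=180, move]
  RT 180: heading 180 -> 0
  -- iteration 5/6 --
  PU: pen up
  FD 11: (34,0) -> (45,0) [heading=0, move]
  RT 180: heading 0 -> 180
  -- iteration 6/6 --
  PU: pen up
  FD 11: (45,0) -> (34,0) [heading=180, move]
  RT 180: heading 180 -> 0
]
PU: pen up
FD 18: (34,0) -> (52,0) [heading=0, move]
LT 270: heading 0 -> 270
RT 180: heading 270 -> 90
FD 3: (52,0) -> (52,3) [heading=90, move]
FD 18: (52,3) -> (52,21) [heading=90, move]
Final: pos=(52,21), heading=90, 2 segment(s) drawn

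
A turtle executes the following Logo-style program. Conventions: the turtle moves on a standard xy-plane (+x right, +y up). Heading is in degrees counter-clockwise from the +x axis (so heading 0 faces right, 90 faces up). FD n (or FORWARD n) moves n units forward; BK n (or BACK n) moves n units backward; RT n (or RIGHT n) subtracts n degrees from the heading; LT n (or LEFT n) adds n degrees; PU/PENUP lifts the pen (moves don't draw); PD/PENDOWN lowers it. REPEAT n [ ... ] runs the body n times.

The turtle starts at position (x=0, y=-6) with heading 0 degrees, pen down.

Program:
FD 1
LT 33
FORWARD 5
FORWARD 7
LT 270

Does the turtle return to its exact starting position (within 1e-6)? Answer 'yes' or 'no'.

Executing turtle program step by step:
Start: pos=(0,-6), heading=0, pen down
FD 1: (0,-6) -> (1,-6) [heading=0, draw]
LT 33: heading 0 -> 33
FD 5: (1,-6) -> (5.193,-3.277) [heading=33, draw]
FD 7: (5.193,-3.277) -> (11.064,0.536) [heading=33, draw]
LT 270: heading 33 -> 303
Final: pos=(11.064,0.536), heading=303, 3 segment(s) drawn

Start position: (0, -6)
Final position: (11.064, 0.536)
Distance = 12.85; >= 1e-6 -> NOT closed

Answer: no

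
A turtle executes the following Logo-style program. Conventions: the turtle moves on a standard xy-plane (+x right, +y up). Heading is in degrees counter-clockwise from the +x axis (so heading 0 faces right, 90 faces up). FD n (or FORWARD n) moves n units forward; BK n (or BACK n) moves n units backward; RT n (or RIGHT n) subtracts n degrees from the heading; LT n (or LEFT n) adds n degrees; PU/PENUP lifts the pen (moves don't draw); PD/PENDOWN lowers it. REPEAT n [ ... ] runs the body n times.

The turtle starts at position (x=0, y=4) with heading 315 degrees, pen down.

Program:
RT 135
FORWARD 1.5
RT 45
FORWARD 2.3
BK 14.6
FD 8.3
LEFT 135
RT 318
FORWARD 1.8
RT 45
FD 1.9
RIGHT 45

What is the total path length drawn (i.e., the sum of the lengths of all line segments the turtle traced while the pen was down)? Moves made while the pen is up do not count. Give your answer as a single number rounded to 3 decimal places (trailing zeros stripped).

Answer: 30.4

Derivation:
Executing turtle program step by step:
Start: pos=(0,4), heading=315, pen down
RT 135: heading 315 -> 180
FD 1.5: (0,4) -> (-1.5,4) [heading=180, draw]
RT 45: heading 180 -> 135
FD 2.3: (-1.5,4) -> (-3.126,5.626) [heading=135, draw]
BK 14.6: (-3.126,5.626) -> (7.197,-4.697) [heading=135, draw]
FD 8.3: (7.197,-4.697) -> (1.328,1.172) [heading=135, draw]
LT 135: heading 135 -> 270
RT 318: heading 270 -> 312
FD 1.8: (1.328,1.172) -> (2.533,-0.166) [heading=312, draw]
RT 45: heading 312 -> 267
FD 1.9: (2.533,-0.166) -> (2.433,-2.063) [heading=267, draw]
RT 45: heading 267 -> 222
Final: pos=(2.433,-2.063), heading=222, 6 segment(s) drawn

Segment lengths:
  seg 1: (0,4) -> (-1.5,4), length = 1.5
  seg 2: (-1.5,4) -> (-3.126,5.626), length = 2.3
  seg 3: (-3.126,5.626) -> (7.197,-4.697), length = 14.6
  seg 4: (7.197,-4.697) -> (1.328,1.172), length = 8.3
  seg 5: (1.328,1.172) -> (2.533,-0.166), length = 1.8
  seg 6: (2.533,-0.166) -> (2.433,-2.063), length = 1.9
Total = 30.4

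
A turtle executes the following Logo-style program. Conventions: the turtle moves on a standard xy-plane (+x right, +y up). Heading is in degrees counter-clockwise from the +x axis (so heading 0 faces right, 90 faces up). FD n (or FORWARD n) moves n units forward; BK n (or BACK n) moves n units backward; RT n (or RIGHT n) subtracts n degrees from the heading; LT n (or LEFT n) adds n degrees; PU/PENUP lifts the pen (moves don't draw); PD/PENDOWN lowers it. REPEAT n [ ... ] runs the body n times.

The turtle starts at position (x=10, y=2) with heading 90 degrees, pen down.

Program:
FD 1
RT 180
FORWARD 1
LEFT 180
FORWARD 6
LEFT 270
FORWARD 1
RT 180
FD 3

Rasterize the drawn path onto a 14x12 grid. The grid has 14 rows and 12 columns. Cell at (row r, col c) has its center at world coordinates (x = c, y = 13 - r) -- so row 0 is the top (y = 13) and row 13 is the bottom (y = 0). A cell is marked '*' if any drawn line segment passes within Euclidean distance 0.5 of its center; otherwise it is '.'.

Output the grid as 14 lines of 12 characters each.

Segment 0: (10,2) -> (10,3)
Segment 1: (10,3) -> (10,2)
Segment 2: (10,2) -> (10,8)
Segment 3: (10,8) -> (11,8)
Segment 4: (11,8) -> (8,8)

Answer: ............
............
............
............
............
........****
..........*.
..........*.
..........*.
..........*.
..........*.
..........*.
............
............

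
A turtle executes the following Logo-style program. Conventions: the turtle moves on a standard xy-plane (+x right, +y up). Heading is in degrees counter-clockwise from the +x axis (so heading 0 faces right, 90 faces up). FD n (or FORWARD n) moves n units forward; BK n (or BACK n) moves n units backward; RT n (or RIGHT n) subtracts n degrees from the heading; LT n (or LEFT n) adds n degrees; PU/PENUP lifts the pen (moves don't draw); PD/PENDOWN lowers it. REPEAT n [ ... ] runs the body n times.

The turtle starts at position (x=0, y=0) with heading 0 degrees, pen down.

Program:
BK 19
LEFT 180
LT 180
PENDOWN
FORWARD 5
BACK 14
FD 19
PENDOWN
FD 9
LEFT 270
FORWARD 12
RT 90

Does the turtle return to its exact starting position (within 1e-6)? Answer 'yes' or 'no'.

Answer: no

Derivation:
Executing turtle program step by step:
Start: pos=(0,0), heading=0, pen down
BK 19: (0,0) -> (-19,0) [heading=0, draw]
LT 180: heading 0 -> 180
LT 180: heading 180 -> 0
PD: pen down
FD 5: (-19,0) -> (-14,0) [heading=0, draw]
BK 14: (-14,0) -> (-28,0) [heading=0, draw]
FD 19: (-28,0) -> (-9,0) [heading=0, draw]
PD: pen down
FD 9: (-9,0) -> (0,0) [heading=0, draw]
LT 270: heading 0 -> 270
FD 12: (0,0) -> (0,-12) [heading=270, draw]
RT 90: heading 270 -> 180
Final: pos=(0,-12), heading=180, 6 segment(s) drawn

Start position: (0, 0)
Final position: (0, -12)
Distance = 12; >= 1e-6 -> NOT closed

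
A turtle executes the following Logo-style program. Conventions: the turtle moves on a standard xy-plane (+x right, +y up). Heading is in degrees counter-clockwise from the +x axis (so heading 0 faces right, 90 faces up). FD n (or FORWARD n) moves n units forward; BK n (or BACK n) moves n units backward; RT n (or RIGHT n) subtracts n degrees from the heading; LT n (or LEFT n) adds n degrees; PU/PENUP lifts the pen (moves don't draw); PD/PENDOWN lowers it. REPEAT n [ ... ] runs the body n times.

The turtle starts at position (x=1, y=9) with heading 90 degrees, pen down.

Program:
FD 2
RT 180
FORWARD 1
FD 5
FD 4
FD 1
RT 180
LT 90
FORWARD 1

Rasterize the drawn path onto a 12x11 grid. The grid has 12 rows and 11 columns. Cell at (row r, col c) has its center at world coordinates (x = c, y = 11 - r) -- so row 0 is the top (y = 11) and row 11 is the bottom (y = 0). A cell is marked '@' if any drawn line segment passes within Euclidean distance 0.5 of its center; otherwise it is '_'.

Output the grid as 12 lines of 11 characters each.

Answer: _@_________
_@_________
_@_________
_@_________
_@_________
_@_________
_@_________
_@_________
_@_________
_@_________
_@_________
@@_________

Derivation:
Segment 0: (1,9) -> (1,11)
Segment 1: (1,11) -> (1,10)
Segment 2: (1,10) -> (1,5)
Segment 3: (1,5) -> (1,1)
Segment 4: (1,1) -> (1,0)
Segment 5: (1,0) -> (0,-0)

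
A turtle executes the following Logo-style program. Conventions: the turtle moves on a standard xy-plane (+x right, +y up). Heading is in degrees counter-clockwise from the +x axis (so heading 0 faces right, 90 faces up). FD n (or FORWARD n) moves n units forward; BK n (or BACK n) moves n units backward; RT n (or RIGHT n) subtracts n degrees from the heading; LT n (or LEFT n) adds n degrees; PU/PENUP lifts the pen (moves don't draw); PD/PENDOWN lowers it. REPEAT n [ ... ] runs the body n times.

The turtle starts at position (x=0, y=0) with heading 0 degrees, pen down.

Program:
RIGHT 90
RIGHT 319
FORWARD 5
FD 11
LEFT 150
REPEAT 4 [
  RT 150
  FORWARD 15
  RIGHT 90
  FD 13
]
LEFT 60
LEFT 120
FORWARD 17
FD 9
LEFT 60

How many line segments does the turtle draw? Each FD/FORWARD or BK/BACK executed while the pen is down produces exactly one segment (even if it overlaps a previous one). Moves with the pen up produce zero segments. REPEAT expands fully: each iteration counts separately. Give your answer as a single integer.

Executing turtle program step by step:
Start: pos=(0,0), heading=0, pen down
RT 90: heading 0 -> 270
RT 319: heading 270 -> 311
FD 5: (0,0) -> (3.28,-3.774) [heading=311, draw]
FD 11: (3.28,-3.774) -> (10.497,-12.075) [heading=311, draw]
LT 150: heading 311 -> 101
REPEAT 4 [
  -- iteration 1/4 --
  RT 150: heading 101 -> 311
  FD 15: (10.497,-12.075) -> (20.338,-23.396) [heading=311, draw]
  RT 90: heading 311 -> 221
  FD 13: (20.338,-23.396) -> (10.527,-31.925) [heading=221, draw]
  -- iteration 2/4 --
  RT 150: heading 221 -> 71
  FD 15: (10.527,-31.925) -> (15.41,-17.742) [heading=71, draw]
  RT 90: heading 71 -> 341
  FD 13: (15.41,-17.742) -> (27.702,-21.974) [heading=341, draw]
  -- iteration 3/4 --
  RT 150: heading 341 -> 191
  FD 15: (27.702,-21.974) -> (12.977,-24.837) [heading=191, draw]
  RT 90: heading 191 -> 101
  FD 13: (12.977,-24.837) -> (10.497,-12.075) [heading=101, draw]
  -- iteration 4/4 --
  RT 150: heading 101 -> 311
  FD 15: (10.497,-12.075) -> (20.338,-23.396) [heading=311, draw]
  RT 90: heading 311 -> 221
  FD 13: (20.338,-23.396) -> (10.527,-31.925) [heading=221, draw]
]
LT 60: heading 221 -> 281
LT 120: heading 281 -> 41
FD 17: (10.527,-31.925) -> (23.357,-20.772) [heading=41, draw]
FD 9: (23.357,-20.772) -> (30.149,-14.867) [heading=41, draw]
LT 60: heading 41 -> 101
Final: pos=(30.149,-14.867), heading=101, 12 segment(s) drawn
Segments drawn: 12

Answer: 12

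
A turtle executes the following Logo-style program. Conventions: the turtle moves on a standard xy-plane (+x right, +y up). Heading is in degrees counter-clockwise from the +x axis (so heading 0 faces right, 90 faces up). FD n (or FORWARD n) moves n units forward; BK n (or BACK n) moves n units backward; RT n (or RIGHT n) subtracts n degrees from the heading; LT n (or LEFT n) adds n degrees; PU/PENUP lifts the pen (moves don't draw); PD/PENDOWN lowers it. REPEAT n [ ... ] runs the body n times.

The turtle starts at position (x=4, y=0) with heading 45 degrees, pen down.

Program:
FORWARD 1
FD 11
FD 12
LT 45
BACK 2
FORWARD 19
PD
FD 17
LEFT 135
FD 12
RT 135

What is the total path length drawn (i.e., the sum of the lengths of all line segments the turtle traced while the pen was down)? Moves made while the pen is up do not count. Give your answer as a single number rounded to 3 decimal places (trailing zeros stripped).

Answer: 74

Derivation:
Executing turtle program step by step:
Start: pos=(4,0), heading=45, pen down
FD 1: (4,0) -> (4.707,0.707) [heading=45, draw]
FD 11: (4.707,0.707) -> (12.485,8.485) [heading=45, draw]
FD 12: (12.485,8.485) -> (20.971,16.971) [heading=45, draw]
LT 45: heading 45 -> 90
BK 2: (20.971,16.971) -> (20.971,14.971) [heading=90, draw]
FD 19: (20.971,14.971) -> (20.971,33.971) [heading=90, draw]
PD: pen down
FD 17: (20.971,33.971) -> (20.971,50.971) [heading=90, draw]
LT 135: heading 90 -> 225
FD 12: (20.971,50.971) -> (12.485,42.485) [heading=225, draw]
RT 135: heading 225 -> 90
Final: pos=(12.485,42.485), heading=90, 7 segment(s) drawn

Segment lengths:
  seg 1: (4,0) -> (4.707,0.707), length = 1
  seg 2: (4.707,0.707) -> (12.485,8.485), length = 11
  seg 3: (12.485,8.485) -> (20.971,16.971), length = 12
  seg 4: (20.971,16.971) -> (20.971,14.971), length = 2
  seg 5: (20.971,14.971) -> (20.971,33.971), length = 19
  seg 6: (20.971,33.971) -> (20.971,50.971), length = 17
  seg 7: (20.971,50.971) -> (12.485,42.485), length = 12
Total = 74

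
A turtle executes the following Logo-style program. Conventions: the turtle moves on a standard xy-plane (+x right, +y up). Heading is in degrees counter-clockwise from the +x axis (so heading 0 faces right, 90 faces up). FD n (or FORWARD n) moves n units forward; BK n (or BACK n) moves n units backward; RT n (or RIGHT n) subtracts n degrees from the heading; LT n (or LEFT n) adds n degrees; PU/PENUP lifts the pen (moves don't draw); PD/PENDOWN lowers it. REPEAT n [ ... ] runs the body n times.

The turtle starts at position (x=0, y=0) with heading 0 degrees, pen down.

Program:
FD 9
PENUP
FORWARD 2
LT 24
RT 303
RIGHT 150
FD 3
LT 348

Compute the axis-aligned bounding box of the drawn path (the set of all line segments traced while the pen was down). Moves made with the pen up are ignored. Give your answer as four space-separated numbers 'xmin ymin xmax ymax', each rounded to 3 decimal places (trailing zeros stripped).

Answer: 0 0 9 0

Derivation:
Executing turtle program step by step:
Start: pos=(0,0), heading=0, pen down
FD 9: (0,0) -> (9,0) [heading=0, draw]
PU: pen up
FD 2: (9,0) -> (11,0) [heading=0, move]
LT 24: heading 0 -> 24
RT 303: heading 24 -> 81
RT 150: heading 81 -> 291
FD 3: (11,0) -> (12.075,-2.801) [heading=291, move]
LT 348: heading 291 -> 279
Final: pos=(12.075,-2.801), heading=279, 1 segment(s) drawn

Segment endpoints: x in {0, 9}, y in {0}
xmin=0, ymin=0, xmax=9, ymax=0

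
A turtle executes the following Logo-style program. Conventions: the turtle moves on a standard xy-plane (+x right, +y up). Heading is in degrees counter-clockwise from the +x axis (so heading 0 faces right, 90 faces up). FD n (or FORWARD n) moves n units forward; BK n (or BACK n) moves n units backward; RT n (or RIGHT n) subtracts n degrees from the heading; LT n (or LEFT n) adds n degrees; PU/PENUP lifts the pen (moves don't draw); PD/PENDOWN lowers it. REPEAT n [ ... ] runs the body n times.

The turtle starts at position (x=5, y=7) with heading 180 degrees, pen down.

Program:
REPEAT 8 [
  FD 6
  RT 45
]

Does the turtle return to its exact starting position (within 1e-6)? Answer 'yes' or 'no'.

Executing turtle program step by step:
Start: pos=(5,7), heading=180, pen down
REPEAT 8 [
  -- iteration 1/8 --
  FD 6: (5,7) -> (-1,7) [heading=180, draw]
  RT 45: heading 180 -> 135
  -- iteration 2/8 --
  FD 6: (-1,7) -> (-5.243,11.243) [heading=135, draw]
  RT 45: heading 135 -> 90
  -- iteration 3/8 --
  FD 6: (-5.243,11.243) -> (-5.243,17.243) [heading=90, draw]
  RT 45: heading 90 -> 45
  -- iteration 4/8 --
  FD 6: (-5.243,17.243) -> (-1,21.485) [heading=45, draw]
  RT 45: heading 45 -> 0
  -- iteration 5/8 --
  FD 6: (-1,21.485) -> (5,21.485) [heading=0, draw]
  RT 45: heading 0 -> 315
  -- iteration 6/8 --
  FD 6: (5,21.485) -> (9.243,17.243) [heading=315, draw]
  RT 45: heading 315 -> 270
  -- iteration 7/8 --
  FD 6: (9.243,17.243) -> (9.243,11.243) [heading=270, draw]
  RT 45: heading 270 -> 225
  -- iteration 8/8 --
  FD 6: (9.243,11.243) -> (5,7) [heading=225, draw]
  RT 45: heading 225 -> 180
]
Final: pos=(5,7), heading=180, 8 segment(s) drawn

Start position: (5, 7)
Final position: (5, 7)
Distance = 0; < 1e-6 -> CLOSED

Answer: yes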